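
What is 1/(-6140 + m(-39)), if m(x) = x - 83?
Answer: -1/6262 ≈ -0.00015969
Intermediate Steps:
m(x) = -83 + x
1/(-6140 + m(-39)) = 1/(-6140 + (-83 - 39)) = 1/(-6140 - 122) = 1/(-6262) = -1/6262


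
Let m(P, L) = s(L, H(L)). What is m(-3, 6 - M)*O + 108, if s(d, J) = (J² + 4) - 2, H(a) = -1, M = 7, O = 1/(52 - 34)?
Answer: 649/6 ≈ 108.17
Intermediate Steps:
O = 1/18 ≈ 0.055556
s(d, J) = 2 + J² (s(d, J) = (4 + J²) - 2 = 2 + J²)
m(P, L) = 3 (m(P, L) = 2 + (-1)² = 2 + 1 = 3)
m(-3, 6 - M)*O + 108 = 3*(1/18) + 108 = ⅙ + 108 = 649/6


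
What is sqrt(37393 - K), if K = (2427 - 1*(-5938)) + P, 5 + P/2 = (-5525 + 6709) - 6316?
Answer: sqrt(39302) ≈ 198.25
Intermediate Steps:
P = -10274 (P = -10 + 2*((-5525 + 6709) - 6316) = -10 + 2*(1184 - 6316) = -10 + 2*(-5132) = -10 - 10264 = -10274)
K = -1909 (K = (2427 - 1*(-5938)) - 10274 = (2427 + 5938) - 10274 = 8365 - 10274 = -1909)
sqrt(37393 - K) = sqrt(37393 - 1*(-1909)) = sqrt(37393 + 1909) = sqrt(39302)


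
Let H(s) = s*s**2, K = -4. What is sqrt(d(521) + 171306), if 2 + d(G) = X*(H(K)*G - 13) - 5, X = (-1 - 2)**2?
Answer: I*sqrt(128914) ≈ 359.05*I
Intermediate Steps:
H(s) = s**3
X = 9 (X = (-3)**2 = 9)
d(G) = -124 - 576*G (d(G) = -2 + (9*((-4)**3*G - 13) - 5) = -2 + (9*(-64*G - 13) - 5) = -2 + (9*(-13 - 64*G) - 5) = -2 + ((-117 - 576*G) - 5) = -2 + (-122 - 576*G) = -124 - 576*G)
sqrt(d(521) + 171306) = sqrt((-124 - 576*521) + 171306) = sqrt((-124 - 300096) + 171306) = sqrt(-300220 + 171306) = sqrt(-128914) = I*sqrt(128914)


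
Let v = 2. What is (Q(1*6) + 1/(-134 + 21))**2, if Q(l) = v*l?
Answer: 1836025/12769 ≈ 143.79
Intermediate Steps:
Q(l) = 2*l
(Q(1*6) + 1/(-134 + 21))**2 = (2*(1*6) + 1/(-134 + 21))**2 = (2*6 + 1/(-113))**2 = (12 - 1/113)**2 = (1355/113)**2 = 1836025/12769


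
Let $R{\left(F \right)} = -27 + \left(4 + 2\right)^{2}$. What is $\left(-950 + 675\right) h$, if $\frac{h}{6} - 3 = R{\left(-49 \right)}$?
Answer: $-19800$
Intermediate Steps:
$R{\left(F \right)} = 9$ ($R{\left(F \right)} = -27 + 6^{2} = -27 + 36 = 9$)
$h = 72$ ($h = 18 + 6 \cdot 9 = 18 + 54 = 72$)
$\left(-950 + 675\right) h = \left(-950 + 675\right) 72 = \left(-275\right) 72 = -19800$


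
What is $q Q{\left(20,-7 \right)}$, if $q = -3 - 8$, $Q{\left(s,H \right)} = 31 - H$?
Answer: $-418$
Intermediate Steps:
$q = -11$
$q Q{\left(20,-7 \right)} = - 11 \left(31 - -7\right) = - 11 \left(31 + 7\right) = \left(-11\right) 38 = -418$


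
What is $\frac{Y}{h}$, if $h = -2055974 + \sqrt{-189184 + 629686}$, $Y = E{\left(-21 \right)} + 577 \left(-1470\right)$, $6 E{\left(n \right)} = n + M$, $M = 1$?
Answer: $\frac{2615795160460}{6340542972261} + \frac{1272290 \sqrt{440502}}{6340542972261} \approx 0.41268$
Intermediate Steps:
$E{\left(n \right)} = \frac{1}{6} + \frac{n}{6}$ ($E{\left(n \right)} = \frac{n + 1}{6} = \frac{1 + n}{6} = \frac{1}{6} + \frac{n}{6}$)
$Y = - \frac{2544580}{3}$ ($Y = \left(\frac{1}{6} + \frac{1}{6} \left(-21\right)\right) + 577 \left(-1470\right) = \left(\frac{1}{6} - \frac{7}{2}\right) - 848190 = - \frac{10}{3} - 848190 = - \frac{2544580}{3} \approx -8.4819 \cdot 10^{5}$)
$h = -2055974 + \sqrt{440502} \approx -2.0553 \cdot 10^{6}$
$\frac{Y}{h} = - \frac{2544580}{3 \left(-2055974 + \sqrt{440502}\right)}$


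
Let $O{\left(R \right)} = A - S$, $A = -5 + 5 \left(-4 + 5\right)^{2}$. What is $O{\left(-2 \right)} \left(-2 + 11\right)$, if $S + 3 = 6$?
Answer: $-27$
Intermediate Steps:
$A = 0$ ($A = -5 + 5 \cdot 1^{2} = -5 + 5 \cdot 1 = -5 + 5 = 0$)
$S = 3$ ($S = -3 + 6 = 3$)
$O{\left(R \right)} = -3$ ($O{\left(R \right)} = 0 - 3 = -3$)
$O{\left(-2 \right)} \left(-2 + 11\right) = - 3 \left(-2 + 11\right) = \left(-3\right) 9 = -27$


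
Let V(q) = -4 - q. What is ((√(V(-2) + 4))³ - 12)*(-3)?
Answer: 36 - 6*√2 ≈ 27.515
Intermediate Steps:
((√(V(-2) + 4))³ - 12)*(-3) = ((√((-4 - 1*(-2)) + 4))³ - 12)*(-3) = ((√((-4 + 2) + 4))³ - 12)*(-3) = ((√(-2 + 4))³ - 12)*(-3) = ((√2)³ - 12)*(-3) = (2*√2 - 12)*(-3) = (-12 + 2*√2)*(-3) = 36 - 6*√2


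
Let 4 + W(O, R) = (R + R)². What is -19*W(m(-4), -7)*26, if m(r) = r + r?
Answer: -94848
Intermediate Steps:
m(r) = 2*r
W(O, R) = -4 + 4*R² (W(O, R) = -4 + (R + R)² = -4 + (2*R)² = -4 + 4*R²)
-19*W(m(-4), -7)*26 = -19*(-4 + 4*(-7)²)*26 = -19*(-4 + 4*49)*26 = -19*(-4 + 196)*26 = -19*192*26 = -3648*26 = -94848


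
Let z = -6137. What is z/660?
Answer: -6137/660 ≈ -9.2985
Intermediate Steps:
z/660 = -6137/660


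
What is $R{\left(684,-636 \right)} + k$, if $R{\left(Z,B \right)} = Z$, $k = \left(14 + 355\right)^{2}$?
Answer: $136845$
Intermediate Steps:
$k = 136161$ ($k = 369^{2} = 136161$)
$R{\left(684,-636 \right)} + k = 684 + 136161 = 136845$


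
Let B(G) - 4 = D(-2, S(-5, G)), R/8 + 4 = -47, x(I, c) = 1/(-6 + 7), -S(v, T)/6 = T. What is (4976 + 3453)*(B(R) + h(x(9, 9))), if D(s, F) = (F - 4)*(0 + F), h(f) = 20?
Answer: 50430167544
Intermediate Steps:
S(v, T) = -6*T
x(I, c) = 1 (x(I, c) = 1/1 = 1)
R = -408 (R = -32 + 8*(-47) = -32 - 376 = -408)
D(s, F) = F*(-4 + F) (D(s, F) = (-4 + F)*F = F*(-4 + F))
B(G) = 4 - 6*G*(-4 - 6*G) (B(G) = 4 + (-6*G)*(-4 - 6*G) = 4 - 6*G*(-4 - 6*G))
(4976 + 3453)*(B(R) + h(x(9, 9))) = (4976 + 3453)*((4 + 24*(-408) + 36*(-408)²) + 20) = 8429*((4 - 9792 + 36*166464) + 20) = 8429*((4 - 9792 + 5992704) + 20) = 8429*(5982916 + 20) = 8429*5982936 = 50430167544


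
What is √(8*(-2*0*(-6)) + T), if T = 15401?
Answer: √15401 ≈ 124.10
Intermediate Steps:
√(8*(-2*0*(-6)) + T) = √(8*(-2*0*(-6)) + 15401) = √(8*(0*(-6)) + 15401) = √(8*0 + 15401) = √(0 + 15401) = √15401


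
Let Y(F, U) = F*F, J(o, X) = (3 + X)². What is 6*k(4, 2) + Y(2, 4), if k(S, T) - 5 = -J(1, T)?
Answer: -116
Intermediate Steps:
Y(F, U) = F²
k(S, T) = 5 - (3 + T)²
6*k(4, 2) + Y(2, 4) = 6*(5 - (3 + 2)²) + 2² = 6*(5 - 1*5²) + 4 = 6*(5 - 1*25) + 4 = 6*(5 - 25) + 4 = 6*(-20) + 4 = -120 + 4 = -116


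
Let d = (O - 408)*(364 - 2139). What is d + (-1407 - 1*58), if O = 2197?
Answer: -3176940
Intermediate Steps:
d = -3175475 (d = (2197 - 408)*(364 - 2139) = 1789*(-1775) = -3175475)
d + (-1407 - 1*58) = -3175475 + (-1407 - 1*58) = -3175475 + (-1407 - 58) = -3175475 - 1465 = -3176940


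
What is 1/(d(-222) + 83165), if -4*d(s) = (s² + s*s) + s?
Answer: 2/117157 ≈ 1.7071e-5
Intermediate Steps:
d(s) = -s²/2 - s/4 (d(s) = -((s² + s*s) + s)/4 = -((s² + s²) + s)/4 = -(2*s² + s)/4 = -(s + 2*s²)/4 = -s²/2 - s/4)
1/(d(-222) + 83165) = 1/(-¼*(-222)*(1 + 2*(-222)) + 83165) = 1/(-¼*(-222)*(1 - 444) + 83165) = 1/(-¼*(-222)*(-443) + 83165) = 1/(-49173/2 + 83165) = 1/(117157/2) = 2/117157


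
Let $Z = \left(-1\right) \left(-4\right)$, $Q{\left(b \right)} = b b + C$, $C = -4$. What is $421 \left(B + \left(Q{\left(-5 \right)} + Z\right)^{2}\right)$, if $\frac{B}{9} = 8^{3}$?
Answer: $2203093$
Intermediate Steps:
$Q{\left(b \right)} = -4 + b^{2}$ ($Q{\left(b \right)} = b b - 4 = b^{2} - 4 = -4 + b^{2}$)
$B = 4608$ ($B = 9 \cdot 8^{3} = 9 \cdot 512 = 4608$)
$Z = 4$
$421 \left(B + \left(Q{\left(-5 \right)} + Z\right)^{2}\right) = 421 \left(4608 + \left(\left(-4 + \left(-5\right)^{2}\right) + 4\right)^{2}\right) = 421 \left(4608 + \left(\left(-4 + 25\right) + 4\right)^{2}\right) = 421 \left(4608 + \left(21 + 4\right)^{2}\right) = 421 \left(4608 + 25^{2}\right) = 421 \left(4608 + 625\right) = 421 \cdot 5233 = 2203093$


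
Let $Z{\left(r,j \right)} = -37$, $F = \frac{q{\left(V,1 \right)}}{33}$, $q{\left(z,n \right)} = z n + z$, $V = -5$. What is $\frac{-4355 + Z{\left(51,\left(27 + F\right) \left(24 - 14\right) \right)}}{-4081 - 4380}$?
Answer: $\frac{4392}{8461} \approx 0.51909$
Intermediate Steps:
$q{\left(z,n \right)} = z + n z$ ($q{\left(z,n \right)} = n z + z = z + n z$)
$F = - \frac{10}{33}$ ($F = \frac{\left(-5\right) \left(1 + 1\right)}{33} = \left(-5\right) 2 \cdot \frac{1}{33} = \left(-10\right) \frac{1}{33} = - \frac{10}{33} \approx -0.30303$)
$\frac{-4355 + Z{\left(51,\left(27 + F\right) \left(24 - 14\right) \right)}}{-4081 - 4380} = \frac{-4355 - 37}{-4081 - 4380} = - \frac{4392}{-8461} = \left(-4392\right) \left(- \frac{1}{8461}\right) = \frac{4392}{8461}$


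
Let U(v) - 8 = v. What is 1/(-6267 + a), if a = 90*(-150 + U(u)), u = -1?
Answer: -1/19137 ≈ -5.2255e-5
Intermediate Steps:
U(v) = 8 + v
a = -12870 (a = 90*(-150 + (8 - 1)) = 90*(-150 + 7) = 90*(-143) = -12870)
1/(-6267 + a) = 1/(-6267 - 12870) = 1/(-19137) = -1/19137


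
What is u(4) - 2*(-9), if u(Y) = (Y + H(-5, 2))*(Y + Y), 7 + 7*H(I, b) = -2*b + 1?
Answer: 270/7 ≈ 38.571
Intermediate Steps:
H(I, b) = -6/7 - 2*b/7 (H(I, b) = -1 + (-2*b + 1)/7 = -1 + (1 - 2*b)/7 = -1 + (1/7 - 2*b/7) = -6/7 - 2*b/7)
u(Y) = 2*Y*(-10/7 + Y) (u(Y) = (Y + (-6/7 - 2/7*2))*(Y + Y) = (Y + (-6/7 - 4/7))*(2*Y) = (Y - 10/7)*(2*Y) = (-10/7 + Y)*(2*Y) = 2*Y*(-10/7 + Y))
u(4) - 2*(-9) = (2/7)*4*(-10 + 7*4) - 2*(-9) = (2/7)*4*(-10 + 28) + 18 = (2/7)*4*18 + 18 = 144/7 + 18 = 270/7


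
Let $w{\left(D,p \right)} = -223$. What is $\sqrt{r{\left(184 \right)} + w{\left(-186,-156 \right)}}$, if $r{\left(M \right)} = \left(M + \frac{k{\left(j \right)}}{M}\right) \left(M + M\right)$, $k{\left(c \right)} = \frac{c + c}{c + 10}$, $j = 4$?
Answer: $\frac{\sqrt{3307017}}{7} \approx 259.79$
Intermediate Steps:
$k{\left(c \right)} = \frac{2 c}{10 + c}$
$r{\left(M \right)} = 2 M \left(M + \frac{4}{7 M}\right)$ ($r{\left(M \right)} = \left(M + \frac{2 \cdot 4 \frac{1}{10 + 4}}{M}\right) \left(M + M\right) = \left(M + \frac{2 \cdot 4 \cdot \frac{1}{14}}{M}\right) 2 M = \left(M + \frac{4}{7 M}\right) 2 M = 2 M \left(M + \frac{4}{7 M}\right)$)
$\sqrt{r{\left(184 \right)} + w{\left(-186,-156 \right)}} = \sqrt{\left(\frac{8}{7} + 2 \cdot 184^{2}\right) - 223} = \sqrt{\left(\frac{8}{7} + 2 \cdot 33856\right) - 223} = \sqrt{\left(\frac{8}{7} + 67712\right) - 223} = \sqrt{\frac{473992}{7} - 223} = \sqrt{\frac{472431}{7}} = \frac{\sqrt{3307017}}{7}$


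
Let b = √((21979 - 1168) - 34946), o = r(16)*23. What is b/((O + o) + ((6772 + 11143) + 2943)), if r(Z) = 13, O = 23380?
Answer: I*√14135/44537 ≈ 0.0026695*I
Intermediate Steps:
o = 299 (o = 13*23 = 299)
b = I*√14135 (b = √(20811 - 34946) = √(-14135) = I*√14135 ≈ 118.89*I)
b/((O + o) + ((6772 + 11143) + 2943)) = (I*√14135)/((23380 + 299) + ((6772 + 11143) + 2943)) = (I*√14135)/(23679 + (17915 + 2943)) = (I*√14135)/(23679 + 20858) = (I*√14135)/44537 = (I*√14135)*(1/44537) = I*√14135/44537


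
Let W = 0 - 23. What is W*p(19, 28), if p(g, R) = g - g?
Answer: 0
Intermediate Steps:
p(g, R) = 0
W = -23
W*p(19, 28) = -23*0 = 0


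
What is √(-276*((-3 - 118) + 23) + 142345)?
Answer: 7*√3457 ≈ 411.57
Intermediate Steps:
√(-276*((-3 - 118) + 23) + 142345) = √(-276*(-121 + 23) + 142345) = √(-276*(-98) + 142345) = √(27048 + 142345) = √169393 = 7*√3457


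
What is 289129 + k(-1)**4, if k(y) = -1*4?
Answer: 289385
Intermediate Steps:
k(y) = -4
289129 + k(-1)**4 = 289129 + (-4)**4 = 289129 + 256 = 289385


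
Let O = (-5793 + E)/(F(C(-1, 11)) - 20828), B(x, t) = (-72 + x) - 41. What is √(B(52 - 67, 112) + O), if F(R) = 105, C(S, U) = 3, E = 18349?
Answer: 10*I*√552288673/20723 ≈ 11.34*I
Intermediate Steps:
B(x, t) = -113 + x
O = -12556/20723 (O = (-5793 + 18349)/(105 - 20828) = 12556/(-20723) = 12556*(-1/20723) = -12556/20723 ≈ -0.60590)
√(B(52 - 67, 112) + O) = √((-113 + (52 - 67)) - 12556/20723) = √((-113 - 15) - 12556/20723) = √(-128 - 12556/20723) = √(-2665100/20723) = 10*I*√552288673/20723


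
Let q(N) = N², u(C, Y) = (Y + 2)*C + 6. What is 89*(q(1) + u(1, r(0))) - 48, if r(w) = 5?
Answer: 1198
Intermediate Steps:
u(C, Y) = 6 + C*(2 + Y) (u(C, Y) = (2 + Y)*C + 6 = C*(2 + Y) + 6 = 6 + C*(2 + Y))
89*(q(1) + u(1, r(0))) - 48 = 89*(1² + (6 + 2*1 + 1*5)) - 48 = 89*(1 + (6 + 2 + 5)) - 48 = 89*(1 + 13) - 48 = 89*14 - 48 = 1246 - 48 = 1198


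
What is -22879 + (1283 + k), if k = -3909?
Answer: -25505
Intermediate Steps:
-22879 + (1283 + k) = -22879 + (1283 - 3909) = -22879 - 2626 = -25505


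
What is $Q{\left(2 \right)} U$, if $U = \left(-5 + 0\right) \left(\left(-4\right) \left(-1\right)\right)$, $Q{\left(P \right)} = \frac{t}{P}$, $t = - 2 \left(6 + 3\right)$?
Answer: $180$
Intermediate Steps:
$t = -18$ ($t = \left(-2\right) 9 = -18$)
$Q{\left(P \right)} = - \frac{18}{P}$
$U = -20$ ($U = \left(-5\right) 4 = -20$)
$Q{\left(2 \right)} U = - \frac{18}{2} \left(-20\right) = \left(-18\right) \frac{1}{2} \left(-20\right) = \left(-9\right) \left(-20\right) = 180$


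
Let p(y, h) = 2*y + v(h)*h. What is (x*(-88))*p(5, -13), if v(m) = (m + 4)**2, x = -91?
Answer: -8352344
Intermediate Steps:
v(m) = (4 + m)**2
p(y, h) = 2*y + h*(4 + h)**2 (p(y, h) = 2*y + (4 + h)**2*h = 2*y + h*(4 + h)**2)
(x*(-88))*p(5, -13) = (-91*(-88))*(2*5 - 13*(4 - 13)**2) = 8008*(10 - 13*(-9)**2) = 8008*(10 - 13*81) = 8008*(10 - 1053) = 8008*(-1043) = -8352344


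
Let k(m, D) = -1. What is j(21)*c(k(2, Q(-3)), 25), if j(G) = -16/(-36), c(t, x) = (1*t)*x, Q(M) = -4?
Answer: -100/9 ≈ -11.111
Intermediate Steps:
c(t, x) = t*x
j(G) = 4/9 (j(G) = -16*(-1/36) = 4/9)
j(21)*c(k(2, Q(-3)), 25) = 4*(-1*25)/9 = (4/9)*(-25) = -100/9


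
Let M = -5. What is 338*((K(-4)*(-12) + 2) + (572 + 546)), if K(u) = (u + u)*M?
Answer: 216320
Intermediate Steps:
K(u) = -10*u (K(u) = (u + u)*(-5) = (2*u)*(-5) = -10*u)
338*((K(-4)*(-12) + 2) + (572 + 546)) = 338*((-10*(-4)*(-12) + 2) + (572 + 546)) = 338*((40*(-12) + 2) + 1118) = 338*((-480 + 2) + 1118) = 338*(-478 + 1118) = 338*640 = 216320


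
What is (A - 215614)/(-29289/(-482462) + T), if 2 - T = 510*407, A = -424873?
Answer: 309010638994/100143643127 ≈ 3.0857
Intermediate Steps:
T = -207568 (T = 2 - 510*407 = 2 - 1*207570 = 2 - 207570 = -207568)
(A - 215614)/(-29289/(-482462) + T) = (-424873 - 215614)/(-29289/(-482462) - 207568) = -640487/(-29289*(-1/482462) - 207568) = -640487/(29289/482462 - 207568) = -640487/(-100143643127/482462) = -640487*(-482462/100143643127) = 309010638994/100143643127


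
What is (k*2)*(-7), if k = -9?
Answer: 126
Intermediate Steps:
(k*2)*(-7) = -9*2*(-7) = -18*(-7) = 126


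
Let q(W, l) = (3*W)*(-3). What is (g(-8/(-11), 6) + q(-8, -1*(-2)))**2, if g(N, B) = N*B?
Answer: 705600/121 ≈ 5831.4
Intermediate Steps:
g(N, B) = B*N
q(W, l) = -9*W
(g(-8/(-11), 6) + q(-8, -1*(-2)))**2 = (6*(-8/(-11)) - 9*(-8))**2 = (6*(-8*(-1/11)) + 72)**2 = (6*(8/11) + 72)**2 = (48/11 + 72)**2 = (840/11)**2 = 705600/121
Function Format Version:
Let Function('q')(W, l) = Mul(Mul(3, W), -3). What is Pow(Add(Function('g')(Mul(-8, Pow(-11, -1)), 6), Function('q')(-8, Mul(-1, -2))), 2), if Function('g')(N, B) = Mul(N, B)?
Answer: Rational(705600, 121) ≈ 5831.4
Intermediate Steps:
Function('g')(N, B) = Mul(B, N)
Function('q')(W, l) = Mul(-9, W)
Pow(Add(Function('g')(Mul(-8, Pow(-11, -1)), 6), Function('q')(-8, Mul(-1, -2))), 2) = Pow(Add(Mul(6, Mul(-8, Pow(-11, -1))), Mul(-9, -8)), 2) = Pow(Add(Mul(6, Mul(-8, Rational(-1, 11))), 72), 2) = Pow(Add(Mul(6, Rational(8, 11)), 72), 2) = Pow(Add(Rational(48, 11), 72), 2) = Pow(Rational(840, 11), 2) = Rational(705600, 121)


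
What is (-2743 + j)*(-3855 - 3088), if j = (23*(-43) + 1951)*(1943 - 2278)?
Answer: 2256565259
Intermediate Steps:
j = -322270 (j = (-989 + 1951)*(-335) = 962*(-335) = -322270)
(-2743 + j)*(-3855 - 3088) = (-2743 - 322270)*(-3855 - 3088) = -325013*(-6943) = 2256565259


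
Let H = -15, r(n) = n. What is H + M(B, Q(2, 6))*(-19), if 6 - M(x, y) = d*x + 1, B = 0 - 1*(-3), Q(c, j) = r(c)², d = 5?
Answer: 175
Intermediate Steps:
Q(c, j) = c²
B = 3 (B = 0 + 3 = 3)
M(x, y) = 5 - 5*x (M(x, y) = 6 - (5*x + 1) = 6 - (1 + 5*x) = 6 + (-1 - 5*x) = 5 - 5*x)
H + M(B, Q(2, 6))*(-19) = -15 + (5 - 5*3)*(-19) = -15 + (5 - 15)*(-19) = -15 - 10*(-19) = -15 + 190 = 175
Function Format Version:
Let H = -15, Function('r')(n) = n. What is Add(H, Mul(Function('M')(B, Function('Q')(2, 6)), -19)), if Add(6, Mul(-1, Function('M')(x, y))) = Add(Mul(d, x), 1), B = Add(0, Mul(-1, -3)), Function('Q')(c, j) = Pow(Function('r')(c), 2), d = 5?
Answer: 175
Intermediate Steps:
Function('Q')(c, j) = Pow(c, 2)
B = 3 (B = Add(0, 3) = 3)
Function('M')(x, y) = Add(5, Mul(-5, x)) (Function('M')(x, y) = Add(6, Mul(-1, Add(Mul(5, x), 1))) = Add(6, Mul(-1, Add(1, Mul(5, x)))) = Add(6, Add(-1, Mul(-5, x))) = Add(5, Mul(-5, x)))
Add(H, Mul(Function('M')(B, Function('Q')(2, 6)), -19)) = Add(-15, Mul(Add(5, Mul(-5, 3)), -19)) = Add(-15, Mul(Add(5, -15), -19)) = Add(-15, Mul(-10, -19)) = Add(-15, 190) = 175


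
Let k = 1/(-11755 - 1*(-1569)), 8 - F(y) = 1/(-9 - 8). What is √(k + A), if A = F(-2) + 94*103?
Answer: √290557169068738/173162 ≈ 98.438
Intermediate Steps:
F(y) = 137/17 (F(y) = 8 - 1/(-9 - 8) = 8 - 1/(-17) = 8 - 1*(-1/17) = 8 + 1/17 = 137/17)
k = -1/10186 (k = 1/(-11755 + 1569) = 1/(-10186) = -1/10186 ≈ -9.8174e-5)
A = 164731/17 (A = 137/17 + 94*103 = 137/17 + 9682 = 164731/17 ≈ 9690.1)
√(k + A) = √(-1/10186 + 164731/17) = √(1677949949/173162) = √290557169068738/173162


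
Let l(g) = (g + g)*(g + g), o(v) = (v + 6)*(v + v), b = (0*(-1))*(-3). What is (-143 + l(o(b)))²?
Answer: 20449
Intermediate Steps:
b = 0 (b = 0*(-3) = 0)
o(v) = 2*v*(6 + v) (o(v) = (6 + v)*(2*v) = 2*v*(6 + v))
l(g) = 4*g² (l(g) = (2*g)*(2*g) = 4*g²)
(-143 + l(o(b)))² = (-143 + 4*(2*0*(6 + 0))²)² = (-143 + 4*(2*0*6)²)² = (-143 + 4*0²)² = (-143 + 4*0)² = (-143 + 0)² = (-143)² = 20449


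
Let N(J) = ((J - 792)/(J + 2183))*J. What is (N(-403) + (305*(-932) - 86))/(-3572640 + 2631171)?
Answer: 101130859/335162964 ≈ 0.30174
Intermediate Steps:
N(J) = J*(-792 + J)/(2183 + J) (N(J) = ((-792 + J)/(2183 + J))*J = J*(-792 + J)/(2183 + J))
(N(-403) + (305*(-932) - 86))/(-3572640 + 2631171) = (-403*(-792 - 403)/(2183 - 403) + (305*(-932) - 86))/(-3572640 + 2631171) = (-403*(-1195)/1780 + (-284260 - 86))/(-941469) = (-403*1/1780*(-1195) - 284346)*(-1/941469) = (96317/356 - 284346)*(-1/941469) = -101130859/356*(-1/941469) = 101130859/335162964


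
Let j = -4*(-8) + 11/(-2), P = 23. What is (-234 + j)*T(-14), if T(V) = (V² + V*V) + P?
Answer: -172225/2 ≈ -86113.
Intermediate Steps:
T(V) = 23 + 2*V² (T(V) = (V² + V*V) + 23 = (V² + V²) + 23 = 2*V² + 23 = 23 + 2*V²)
j = 53/2 (j = 32 + 11*(-½) = 32 - 11/2 = 53/2 ≈ 26.500)
(-234 + j)*T(-14) = (-234 + 53/2)*(23 + 2*(-14)²) = -415*(23 + 2*196)/2 = -415*(23 + 392)/2 = -415/2*415 = -172225/2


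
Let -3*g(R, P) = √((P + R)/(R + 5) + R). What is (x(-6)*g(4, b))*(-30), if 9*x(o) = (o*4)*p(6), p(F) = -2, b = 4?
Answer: 320*√11/9 ≈ 117.92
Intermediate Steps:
x(o) = -8*o/9 (x(o) = ((o*4)*(-2))/9 = ((4*o)*(-2))/9 = (-8*o)/9 = -8*o/9)
g(R, P) = -√(R + (P + R)/(5 + R))/3 (g(R, P) = -√((P + R)/(R + 5) + R)/3 = -√((P + R)/(5 + R) + R)/3 = -√(R + (P + R)/(5 + R))/3)
(x(-6)*g(4, b))*(-30) = ((-8/9*(-6))*(-√(4 + 4 + 4*(5 + 4))/√(5 + 4)/3))*(-30) = (16*(-√(4 + 4 + 4*9)/3/3)/3)*(-30) = (16*(-√(4 + 4 + 36)/3/3)/3)*(-30) = (16*(-2*√11/3/3)/3)*(-30) = (16*(-2*√11/9)/3)*(-30) = -32*√11/27*(-30) = 320*√11/9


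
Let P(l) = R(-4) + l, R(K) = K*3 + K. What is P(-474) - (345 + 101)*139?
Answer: -62484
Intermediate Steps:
R(K) = 4*K (R(K) = 3*K + K = 4*K)
P(l) = -16 + l (P(l) = 4*(-4) + l = -16 + l)
P(-474) - (345 + 101)*139 = (-16 - 474) - (345 + 101)*139 = -490 - 446*139 = -490 - 1*61994 = -490 - 61994 = -62484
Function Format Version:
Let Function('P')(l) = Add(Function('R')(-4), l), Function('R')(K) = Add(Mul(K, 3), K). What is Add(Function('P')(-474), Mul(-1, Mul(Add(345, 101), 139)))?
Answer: -62484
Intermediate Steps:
Function('R')(K) = Mul(4, K) (Function('R')(K) = Add(Mul(3, K), K) = Mul(4, K))
Function('P')(l) = Add(-16, l) (Function('P')(l) = Add(Mul(4, -4), l) = Add(-16, l))
Add(Function('P')(-474), Mul(-1, Mul(Add(345, 101), 139))) = Add(Add(-16, -474), Mul(-1, Mul(Add(345, 101), 139))) = Add(-490, Mul(-1, Mul(446, 139))) = Add(-490, Mul(-1, 61994)) = Add(-490, -61994) = -62484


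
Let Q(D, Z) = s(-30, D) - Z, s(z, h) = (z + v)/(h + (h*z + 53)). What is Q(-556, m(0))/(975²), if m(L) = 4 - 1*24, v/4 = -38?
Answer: 15398/732298125 ≈ 2.1027e-5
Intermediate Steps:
v = -152 (v = 4*(-38) = -152)
m(L) = -20 (m(L) = 4 - 24 = -20)
s(z, h) = (-152 + z)/(53 + h + h*z) (s(z, h) = (z - 152)/(h + (h*z + 53)) = (-152 + z)/(h + (53 + h*z)) = (-152 + z)/(53 + h + h*z))
Q(D, Z) = -Z - 182/(53 - 29*D) (Q(D, Z) = (-152 - 30)/(53 + D + D*(-30)) - Z = -182/(53 + D - 30*D) - Z = -182/(53 - 29*D) - Z = -Z - 182/(53 - 29*D))
Q(-556, m(0))/(975²) = ((-182 - 1*(-20)*(53 - 29*(-556)))/(53 - 29*(-556)))/(975²) = ((-182 - 1*(-20)*(53 + 16124))/(53 + 16124))/950625 = ((-182 - 1*(-20)*16177)/16177)*(1/950625) = ((-182 + 323540)/16177)*(1/950625) = ((1/16177)*323358)*(1/950625) = (46194/2311)*(1/950625) = 15398/732298125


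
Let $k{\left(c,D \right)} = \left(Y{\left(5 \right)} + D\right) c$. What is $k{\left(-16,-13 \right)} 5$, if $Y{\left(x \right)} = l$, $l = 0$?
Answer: $1040$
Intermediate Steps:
$Y{\left(x \right)} = 0$
$k{\left(c,D \right)} = D c$ ($k{\left(c,D \right)} = \left(0 + D\right) c = D c$)
$k{\left(-16,-13 \right)} 5 = \left(-13\right) \left(-16\right) 5 = 208 \cdot 5 = 1040$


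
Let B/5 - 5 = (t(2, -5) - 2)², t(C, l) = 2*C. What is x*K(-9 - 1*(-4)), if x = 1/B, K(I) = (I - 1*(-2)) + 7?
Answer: 4/45 ≈ 0.088889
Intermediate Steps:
B = 45 (B = 25 + 5*(2*2 - 2)² = 25 + 5*(4 - 2)² = 25 + 5*2² = 25 + 5*4 = 25 + 20 = 45)
K(I) = 9 + I (K(I) = (I + 2) + 7 = (2 + I) + 7 = 9 + I)
x = 1/45 ≈ 0.022222
x*K(-9 - 1*(-4)) = (9 + (-9 - 1*(-4)))/45 = (9 + (-9 + 4))/45 = (9 - 5)/45 = (1/45)*4 = 4/45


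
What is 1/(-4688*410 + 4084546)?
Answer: 1/2162466 ≈ 4.6243e-7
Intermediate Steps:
1/(-4688*410 + 4084546) = 1/(-1922080 + 4084546) = 1/2162466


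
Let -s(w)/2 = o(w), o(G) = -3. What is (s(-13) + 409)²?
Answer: 172225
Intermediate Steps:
s(w) = 6 (s(w) = -2*(-3) = 6)
(s(-13) + 409)² = (6 + 409)² = 415² = 172225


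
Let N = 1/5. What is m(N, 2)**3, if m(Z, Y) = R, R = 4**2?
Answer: 4096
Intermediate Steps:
N = 1/5 ≈ 0.20000
R = 16
m(Z, Y) = 16
m(N, 2)**3 = 16**3 = 4096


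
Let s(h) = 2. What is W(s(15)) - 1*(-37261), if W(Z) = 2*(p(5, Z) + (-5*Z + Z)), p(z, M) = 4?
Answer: 37253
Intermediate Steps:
W(Z) = 8 - 8*Z (W(Z) = 2*(4 + (-5*Z + Z)) = 2*(4 - 4*Z) = 8 - 8*Z)
W(s(15)) - 1*(-37261) = (8 - 8*2) - 1*(-37261) = (8 - 16) + 37261 = -8 + 37261 = 37253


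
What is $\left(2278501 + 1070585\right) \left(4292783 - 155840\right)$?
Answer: $13854977884098$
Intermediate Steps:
$\left(2278501 + 1070585\right) \left(4292783 - 155840\right) = 3349086 \cdot 4136943 = 13854977884098$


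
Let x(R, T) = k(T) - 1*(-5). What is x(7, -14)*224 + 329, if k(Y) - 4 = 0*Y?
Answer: 2345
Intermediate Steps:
k(Y) = 4 (k(Y) = 4 + 0*Y = 4 + 0 = 4)
x(R, T) = 9 (x(R, T) = 4 - 1*(-5) = 4 + 5 = 9)
x(7, -14)*224 + 329 = 9*224 + 329 = 2016 + 329 = 2345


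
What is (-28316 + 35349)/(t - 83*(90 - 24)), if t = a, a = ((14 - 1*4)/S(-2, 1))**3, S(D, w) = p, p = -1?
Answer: -7033/6478 ≈ -1.0857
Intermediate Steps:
S(D, w) = -1
a = -1000 (a = ((14 - 1*4)/(-1))**3 = ((14 - 4)*(-1))**3 = (10*(-1))**3 = (-10)**3 = -1000)
t = -1000
(-28316 + 35349)/(t - 83*(90 - 24)) = (-28316 + 35349)/(-1000 - 83*(90 - 24)) = 7033/(-1000 - 83*66) = 7033/(-1000 - 5478) = 7033/(-6478) = 7033*(-1/6478) = -7033/6478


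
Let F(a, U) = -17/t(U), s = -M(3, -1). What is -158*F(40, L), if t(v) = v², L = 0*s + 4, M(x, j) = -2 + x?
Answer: 1343/8 ≈ 167.88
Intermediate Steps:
s = -1 (s = -(-2 + 3) = -1*1 = -1)
L = 4 (L = 0*(-1) + 4 = 0 + 4 = 4)
F(a, U) = -17/U²
-158*F(40, L) = -(-2686)/4² = -(-2686)/16 = -158*(-17/16) = 1343/8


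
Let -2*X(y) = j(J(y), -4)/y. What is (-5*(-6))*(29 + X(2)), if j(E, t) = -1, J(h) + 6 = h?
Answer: 1755/2 ≈ 877.50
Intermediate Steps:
J(h) = -6 + h
X(y) = 1/(2*y) (X(y) = -(-1)/(2*y) = 1/(2*y))
(-5*(-6))*(29 + X(2)) = (-5*(-6))*(29 + (1/2)/2) = 30*(29 + (1/2)*(1/2)) = 30*(29 + 1/4) = 30*(117/4) = 1755/2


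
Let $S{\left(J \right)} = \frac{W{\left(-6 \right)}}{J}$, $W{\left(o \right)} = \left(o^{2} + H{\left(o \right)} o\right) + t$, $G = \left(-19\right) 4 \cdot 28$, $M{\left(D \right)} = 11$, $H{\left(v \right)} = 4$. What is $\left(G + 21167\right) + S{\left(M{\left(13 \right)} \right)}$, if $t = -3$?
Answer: $\frac{209438}{11} \approx 19040.0$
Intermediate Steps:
$G = -2128$ ($G = \left(-76\right) 28 = -2128$)
$W{\left(o \right)} = -3 + o^{2} + 4 o$ ($W{\left(o \right)} = \left(o^{2} + 4 o\right) - 3 = -3 + o^{2} + 4 o$)
$S{\left(J \right)} = \frac{9}{J}$ ($S{\left(J \right)} = \frac{-3 + \left(-6\right)^{2} + 4 \left(-6\right)}{J} = \frac{-3 + 36 - 24}{J} = \frac{9}{J}$)
$\left(G + 21167\right) + S{\left(M{\left(13 \right)} \right)} = \left(-2128 + 21167\right) + \frac{9}{11} = 19039 + 9 \cdot \frac{1}{11} = 19039 + \frac{9}{11} = \frac{209438}{11}$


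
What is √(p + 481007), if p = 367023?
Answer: √848030 ≈ 920.89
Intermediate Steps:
√(p + 481007) = √(367023 + 481007) = √848030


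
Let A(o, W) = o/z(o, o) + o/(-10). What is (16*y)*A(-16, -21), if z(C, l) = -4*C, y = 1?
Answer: 108/5 ≈ 21.600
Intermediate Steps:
A(o, W) = -¼ - o/10 (A(o, W) = o/((-4*o)) + o/(-10) = o*(-1/(4*o)) + o*(-⅒) = -¼ - o/10)
(16*y)*A(-16, -21) = (16*1)*(-¼ - ⅒*(-16)) = 16*(-¼ + 8/5) = 16*(27/20) = 108/5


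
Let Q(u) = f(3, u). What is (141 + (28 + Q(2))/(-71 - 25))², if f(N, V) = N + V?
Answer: 20259001/1024 ≈ 19784.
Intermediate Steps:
Q(u) = 3 + u
(141 + (28 + Q(2))/(-71 - 25))² = (141 + (28 + (3 + 2))/(-71 - 25))² = (141 + (28 + 5)/(-96))² = (141 + 33*(-1/96))² = (141 - 11/32)² = (4501/32)² = 20259001/1024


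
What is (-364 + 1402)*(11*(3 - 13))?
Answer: -114180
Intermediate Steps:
(-364 + 1402)*(11*(3 - 13)) = 1038*(11*(-10)) = 1038*(-110) = -114180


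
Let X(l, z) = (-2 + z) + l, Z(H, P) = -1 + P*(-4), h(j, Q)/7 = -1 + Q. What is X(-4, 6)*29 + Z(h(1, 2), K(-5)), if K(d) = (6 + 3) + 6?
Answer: -61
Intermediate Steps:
h(j, Q) = -7 + 7*Q (h(j, Q) = 7*(-1 + Q) = -7 + 7*Q)
K(d) = 15 (K(d) = 9 + 6 = 15)
Z(H, P) = -1 - 4*P
X(l, z) = -2 + l + z
X(-4, 6)*29 + Z(h(1, 2), K(-5)) = (-2 - 4 + 6)*29 + (-1 - 4*15) = 0*29 + (-1 - 60) = 0 - 61 = -61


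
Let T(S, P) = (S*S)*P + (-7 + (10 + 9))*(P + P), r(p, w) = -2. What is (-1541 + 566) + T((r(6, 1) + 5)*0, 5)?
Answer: -855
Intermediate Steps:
T(S, P) = 24*P + P*S**2 (T(S, P) = S**2*P + (-7 + 19)*(2*P) = P*S**2 + 12*(2*P) = P*S**2 + 24*P = 24*P + P*S**2)
(-1541 + 566) + T((r(6, 1) + 5)*0, 5) = (-1541 + 566) + 5*(24 + ((-2 + 5)*0)**2) = -975 + 5*(24 + (3*0)**2) = -975 + 5*(24 + 0**2) = -975 + 5*(24 + 0) = -975 + 5*24 = -975 + 120 = -855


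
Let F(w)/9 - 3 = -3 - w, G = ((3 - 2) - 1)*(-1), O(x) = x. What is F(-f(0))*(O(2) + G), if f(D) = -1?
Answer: -18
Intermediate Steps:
G = 0 (G = (1 - 1)*(-1) = 0*(-1) = 0)
F(w) = -9*w (F(w) = 27 + 9*(-3 - w) = 27 + (-27 - 9*w) = -9*w)
F(-f(0))*(O(2) + G) = (-(-9)*(-1))*(2 + 0) = -9*1*2 = -9*2 = -18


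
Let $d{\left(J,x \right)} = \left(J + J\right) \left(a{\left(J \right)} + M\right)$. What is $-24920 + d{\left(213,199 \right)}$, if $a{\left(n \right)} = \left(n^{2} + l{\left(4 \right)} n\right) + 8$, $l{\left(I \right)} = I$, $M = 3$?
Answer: $19669912$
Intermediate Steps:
$a{\left(n \right)} = 8 + n^{2} + 4 n$ ($a{\left(n \right)} = \left(n^{2} + 4 n\right) + 8 = 8 + n^{2} + 4 n$)
$d{\left(J,x \right)} = 2 J \left(11 + J^{2} + 4 J\right)$ ($d{\left(J,x \right)} = \left(J + J\right) \left(\left(8 + J^{2} + 4 J\right) + 3\right) = 2 J \left(11 + J^{2} + 4 J\right)$)
$-24920 + d{\left(213,199 \right)} = -24920 + 2 \cdot 213 \left(11 + 213^{2} + 4 \cdot 213\right) = -24920 + 2 \cdot 213 \left(11 + 45369 + 852\right) = -24920 + 2 \cdot 213 \cdot 46232 = -24920 + 19694832 = 19669912$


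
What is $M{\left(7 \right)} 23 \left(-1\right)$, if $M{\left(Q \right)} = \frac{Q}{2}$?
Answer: $- \frac{161}{2} \approx -80.5$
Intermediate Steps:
$M{\left(Q \right)} = \frac{Q}{2}$ ($M{\left(Q \right)} = Q \frac{1}{2} = \frac{Q}{2}$)
$M{\left(7 \right)} 23 \left(-1\right) = \frac{1}{2} \cdot 7 \cdot 23 \left(-1\right) = \frac{7}{2} \cdot 23 \left(-1\right) = \frac{161}{2} \left(-1\right) = - \frac{161}{2}$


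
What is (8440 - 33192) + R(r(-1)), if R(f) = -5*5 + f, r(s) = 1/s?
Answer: -24778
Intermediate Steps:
r(s) = 1/s
R(f) = -25 + f
(8440 - 33192) + R(r(-1)) = (8440 - 33192) + (-25 + 1/(-1)) = -24752 + (-25 - 1) = -24752 - 26 = -24778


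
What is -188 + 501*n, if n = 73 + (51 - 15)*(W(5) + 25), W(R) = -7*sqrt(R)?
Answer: 487285 - 126252*sqrt(5) ≈ 2.0498e+5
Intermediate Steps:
n = 973 - 252*sqrt(5) (n = 73 + (51 - 15)*(-7*sqrt(5) + 25) = 73 + 36*(25 - 7*sqrt(5)) = 73 + (900 - 252*sqrt(5)) = 973 - 252*sqrt(5) ≈ 409.51)
-188 + 501*n = -188 + 501*(973 - 252*sqrt(5)) = -188 + (487473 - 126252*sqrt(5)) = 487285 - 126252*sqrt(5)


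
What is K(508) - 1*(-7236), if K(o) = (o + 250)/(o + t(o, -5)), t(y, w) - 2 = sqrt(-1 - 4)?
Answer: 376501272/52021 - 758*I*sqrt(5)/260105 ≈ 7237.5 - 0.0065164*I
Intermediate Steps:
t(y, w) = 2 + I*sqrt(5) (t(y, w) = 2 + sqrt(-1 - 4) = 2 + sqrt(-5) = 2 + I*sqrt(5))
K(o) = (250 + o)/(2 + o + I*sqrt(5)) (K(o) = (o + 250)/(o + (2 + I*sqrt(5))) = (250 + o)/(2 + o + I*sqrt(5)))
K(508) - 1*(-7236) = (250 + 508)/(2 + 508 + I*sqrt(5)) - 1*(-7236) = 758/(510 + I*sqrt(5)) + 7236 = 7236 + 758/(510 + I*sqrt(5))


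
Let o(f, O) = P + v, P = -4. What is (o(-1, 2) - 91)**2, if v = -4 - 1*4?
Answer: 10609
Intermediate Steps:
v = -8 (v = -4 - 4 = -8)
o(f, O) = -12 (o(f, O) = -4 - 8 = -12)
(o(-1, 2) - 91)**2 = (-12 - 91)**2 = (-103)**2 = 10609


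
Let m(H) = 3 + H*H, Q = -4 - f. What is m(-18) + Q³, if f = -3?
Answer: 326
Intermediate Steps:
Q = -1 (Q = -4 - 1*(-3) = -4 + 3 = -1)
m(H) = 3 + H²
m(-18) + Q³ = (3 + (-18)²) + (-1)³ = (3 + 324) - 1 = 327 - 1 = 326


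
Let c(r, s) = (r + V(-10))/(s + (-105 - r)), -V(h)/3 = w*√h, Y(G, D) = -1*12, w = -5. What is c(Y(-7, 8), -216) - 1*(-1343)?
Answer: 138333/103 - 5*I*√10/103 ≈ 1343.0 - 0.15351*I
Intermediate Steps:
Y(G, D) = -12
V(h) = 15*√h (V(h) = -(-15)*√h = 15*√h)
c(r, s) = (r + 15*I*√10)/(-105 + s - r) (c(r, s) = (r + 15*√(-10))/(s + (-105 - r)) = (r + 15*(I*√10))/(-105 + s - r) = (r + 15*I*√10)/(-105 + s - r))
c(Y(-7, 8), -216) - 1*(-1343) = (-1*(-12) - 15*I*√10)/(105 - 12 - 1*(-216)) - 1*(-1343) = (12 - 15*I*√10)/(105 - 12 + 216) + 1343 = (12 - 15*I*√10)/309 + 1343 = (4/103 - 5*I*√10/103) + 1343 = 138333/103 - 5*I*√10/103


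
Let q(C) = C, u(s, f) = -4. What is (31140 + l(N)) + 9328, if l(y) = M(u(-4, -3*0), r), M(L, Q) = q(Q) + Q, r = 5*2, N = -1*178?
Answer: 40488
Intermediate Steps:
N = -178
r = 10
M(L, Q) = 2*Q (M(L, Q) = Q + Q = 2*Q)
l(y) = 20 (l(y) = 2*10 = 20)
(31140 + l(N)) + 9328 = (31140 + 20) + 9328 = 31160 + 9328 = 40488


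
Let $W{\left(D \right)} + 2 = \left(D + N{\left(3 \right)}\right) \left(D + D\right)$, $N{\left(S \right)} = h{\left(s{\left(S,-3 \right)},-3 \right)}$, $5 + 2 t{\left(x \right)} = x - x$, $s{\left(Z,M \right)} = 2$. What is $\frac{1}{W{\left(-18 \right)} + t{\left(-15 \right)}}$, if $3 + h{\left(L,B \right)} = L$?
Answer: $\frac{2}{1359} \approx 0.0014717$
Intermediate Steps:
$h{\left(L,B \right)} = -3 + L$
$t{\left(x \right)} = - \frac{5}{2}$ ($t{\left(x \right)} = - \frac{5}{2} + \frac{x - x}{2} = - \frac{5}{2} + \frac{1}{2} \cdot 0 = - \frac{5}{2} + 0 = - \frac{5}{2}$)
$N{\left(S \right)} = -1$ ($N{\left(S \right)} = -3 + 2 = -1$)
$W{\left(D \right)} = -2 + 2 D \left(-1 + D\right)$ ($W{\left(D \right)} = -2 + \left(D - 1\right) \left(D + D\right) = -2 + \left(-1 + D\right) 2 D = -2 + 2 D \left(-1 + D\right)$)
$\frac{1}{W{\left(-18 \right)} + t{\left(-15 \right)}} = \frac{1}{\left(-2 - -36 + 2 \left(-18\right)^{2}\right) - \frac{5}{2}} = \frac{1}{\left(-2 + 36 + 2 \cdot 324\right) - \frac{5}{2}} = \frac{1}{\left(-2 + 36 + 648\right) - \frac{5}{2}} = \frac{1}{682 - \frac{5}{2}} = \frac{1}{\frac{1359}{2}} = \frac{2}{1359}$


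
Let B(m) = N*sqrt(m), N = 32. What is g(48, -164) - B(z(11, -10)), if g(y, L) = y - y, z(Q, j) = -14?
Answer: -32*I*sqrt(14) ≈ -119.73*I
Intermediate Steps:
g(y, L) = 0
B(m) = 32*sqrt(m)
g(48, -164) - B(z(11, -10)) = 0 - 32*sqrt(-14) = 0 - 32*I*sqrt(14) = -32*I*sqrt(14)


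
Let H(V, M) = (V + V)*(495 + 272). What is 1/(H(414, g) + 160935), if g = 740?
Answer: 1/796011 ≈ 1.2563e-6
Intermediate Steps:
H(V, M) = 1534*V (H(V, M) = (2*V)*767 = 1534*V)
1/(H(414, g) + 160935) = 1/(1534*414 + 160935) = 1/(635076 + 160935) = 1/796011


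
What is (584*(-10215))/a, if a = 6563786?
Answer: -2982780/3281893 ≈ -0.90886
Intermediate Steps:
(584*(-10215))/a = (584*(-10215))/6563786 = -5965560*1/6563786 = -2982780/3281893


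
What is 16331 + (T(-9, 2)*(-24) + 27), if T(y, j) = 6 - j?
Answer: 16262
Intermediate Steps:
16331 + (T(-9, 2)*(-24) + 27) = 16331 + ((6 - 1*2)*(-24) + 27) = 16331 + ((6 - 2)*(-24) + 27) = 16331 + (4*(-24) + 27) = 16331 + (-96 + 27) = 16331 - 69 = 16262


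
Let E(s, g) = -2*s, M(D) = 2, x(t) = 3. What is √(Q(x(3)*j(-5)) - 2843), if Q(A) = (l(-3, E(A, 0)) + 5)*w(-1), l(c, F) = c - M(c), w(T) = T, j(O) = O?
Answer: I*√2843 ≈ 53.32*I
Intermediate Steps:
l(c, F) = -2 + c (l(c, F) = c - 1*2 = c - 2 = -2 + c)
Q(A) = 0 (Q(A) = ((-2 - 3) + 5)*(-1) = (-5 + 5)*(-1) = 0*(-1) = 0)
√(Q(x(3)*j(-5)) - 2843) = √(0 - 2843) = √(-2843) = I*√2843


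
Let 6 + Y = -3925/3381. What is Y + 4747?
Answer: 16025396/3381 ≈ 4739.8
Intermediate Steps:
Y = -24211/3381 (Y = -6 - 3925/3381 = -24211/3381 ≈ -7.1609)
Y + 4747 = -24211/3381 + 4747 = 16025396/3381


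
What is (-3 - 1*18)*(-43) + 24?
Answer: 927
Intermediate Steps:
(-3 - 1*18)*(-43) + 24 = (-3 - 18)*(-43) + 24 = -21*(-43) + 24 = 903 + 24 = 927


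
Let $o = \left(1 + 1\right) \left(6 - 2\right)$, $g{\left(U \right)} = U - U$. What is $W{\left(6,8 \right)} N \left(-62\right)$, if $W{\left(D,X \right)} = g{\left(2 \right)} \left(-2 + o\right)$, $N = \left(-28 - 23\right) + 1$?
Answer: $0$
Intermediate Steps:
$g{\left(U \right)} = 0$
$o = 8$ ($o = 2 \cdot 4 = 8$)
$N = -50$ ($N = -51 + 1 = -50$)
$W{\left(D,X \right)} = 0$ ($W{\left(D,X \right)} = 0 \left(-2 + 8\right) = 0 \cdot 6 = 0$)
$W{\left(6,8 \right)} N \left(-62\right) = 0 \left(-50\right) \left(-62\right) = 0 \left(-62\right) = 0$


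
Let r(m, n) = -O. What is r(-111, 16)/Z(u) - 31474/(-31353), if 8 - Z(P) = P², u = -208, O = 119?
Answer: 1365170351/1356205368 ≈ 1.0066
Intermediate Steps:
Z(P) = 8 - P²
r(m, n) = -119 (r(m, n) = -1*119 = -119)
r(-111, 16)/Z(u) - 31474/(-31353) = -119/(8 - 1*(-208)²) - 31474/(-31353) = -119/(8 - 1*43264) - 31474*(-1/31353) = -119/(8 - 43264) + 31474/31353 = -119/(-43256) + 31474/31353 = -119*(-1/43256) + 31474/31353 = 119/43256 + 31474/31353 = 1365170351/1356205368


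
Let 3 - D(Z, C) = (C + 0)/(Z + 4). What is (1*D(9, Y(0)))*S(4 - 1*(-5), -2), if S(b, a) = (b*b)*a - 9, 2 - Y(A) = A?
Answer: -6327/13 ≈ -486.69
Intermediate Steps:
Y(A) = 2 - A
D(Z, C) = 3 - C/(4 + Z) (D(Z, C) = 3 - (C + 0)/(Z + 4) = 3 - C/(4 + Z))
S(b, a) = -9 + a*b² (S(b, a) = b²*a - 9 = a*b² - 9 = -9 + a*b²)
(1*D(9, Y(0)))*S(4 - 1*(-5), -2) = (1*((12 - (2 - 1*0) + 3*9)/(4 + 9)))*(-9 - 2*(4 - 1*(-5))²) = (1*((12 - (2 + 0) + 27)/13))*(-9 - 2*(4 + 5)²) = (1*((12 - 1*2 + 27)/13))*(-9 - 2*9²) = (1*((12 - 2 + 27)/13))*(-9 - 2*81) = (1*((1/13)*37))*(-9 - 162) = (1*(37/13))*(-171) = (37/13)*(-171) = -6327/13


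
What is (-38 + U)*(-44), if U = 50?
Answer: -528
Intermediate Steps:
(-38 + U)*(-44) = (-38 + 50)*(-44) = 12*(-44) = -528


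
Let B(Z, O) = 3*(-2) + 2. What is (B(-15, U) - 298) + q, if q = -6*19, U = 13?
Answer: -416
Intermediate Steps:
q = -114
B(Z, O) = -4 (B(Z, O) = -6 + 2 = -4)
(B(-15, U) - 298) + q = (-4 - 298) - 114 = -302 - 114 = -416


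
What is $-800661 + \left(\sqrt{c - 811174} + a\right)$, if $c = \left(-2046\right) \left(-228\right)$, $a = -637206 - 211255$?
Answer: $-1649122 + i \sqrt{344686} \approx -1.6491 \cdot 10^{6} + 587.1 i$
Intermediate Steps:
$a = -848461$ ($a = -637206 - 211255 = -848461$)
$c = 466488$
$-800661 + \left(\sqrt{c - 811174} + a\right) = -800661 - \left(848461 - \sqrt{466488 - 811174}\right) = -800661 - \left(848461 - \sqrt{-344686}\right) = -800661 - \left(848461 - i \sqrt{344686}\right) = -1649122 + i \sqrt{344686}$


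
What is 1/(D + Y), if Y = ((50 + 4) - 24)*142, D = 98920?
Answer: 1/103180 ≈ 9.6918e-6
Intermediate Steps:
Y = 4260 (Y = (54 - 24)*142 = 30*142 = 4260)
1/(D + Y) = 1/(98920 + 4260) = 1/103180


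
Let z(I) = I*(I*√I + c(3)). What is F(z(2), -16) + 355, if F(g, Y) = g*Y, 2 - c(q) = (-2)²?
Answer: 419 - 64*√2 ≈ 328.49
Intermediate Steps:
c(q) = -2 (c(q) = 2 - 1*(-2)² = 2 - 1*4 = 2 - 4 = -2)
z(I) = I*(-2 + I^(3/2)) (z(I) = I*(I*√I - 2) = I*(I^(3/2) - 2) = I*(-2 + I^(3/2)))
F(g, Y) = Y*g
F(z(2), -16) + 355 = -16*(2^(5/2) - 2*2) + 355 = -16*(4*√2 - 4) + 355 = -16*(-4 + 4*√2) + 355 = (64 - 64*√2) + 355 = 419 - 64*√2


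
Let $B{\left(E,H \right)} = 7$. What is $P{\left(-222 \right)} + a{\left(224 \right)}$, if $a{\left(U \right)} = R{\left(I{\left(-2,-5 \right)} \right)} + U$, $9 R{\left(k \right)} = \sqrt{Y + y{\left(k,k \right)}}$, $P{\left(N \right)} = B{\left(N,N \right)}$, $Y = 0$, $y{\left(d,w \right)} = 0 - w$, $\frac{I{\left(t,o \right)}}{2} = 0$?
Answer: $231$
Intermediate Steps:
$I{\left(t,o \right)} = 0$ ($I{\left(t,o \right)} = 2 \cdot 0 = 0$)
$y{\left(d,w \right)} = - w$
$P{\left(N \right)} = 7$
$R{\left(k \right)} = \frac{\sqrt{- k}}{9}$ ($R{\left(k \right)} = \frac{\sqrt{0 - k}}{9} = \frac{\sqrt{- k}}{9}$)
$a{\left(U \right)} = U$ ($a{\left(U \right)} = \frac{\sqrt{\left(-1\right) 0}}{9} + U = \frac{\sqrt{0}}{9} + U = \frac{1}{9} \cdot 0 + U = 0 + U = U$)
$P{\left(-222 \right)} + a{\left(224 \right)} = 7 + 224 = 231$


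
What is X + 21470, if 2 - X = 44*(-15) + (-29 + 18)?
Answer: 22143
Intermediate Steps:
X = 673 (X = 2 - (44*(-15) + (-29 + 18)) = 2 - (-660 - 11) = 2 - 1*(-671) = 2 + 671 = 673)
X + 21470 = 673 + 21470 = 22143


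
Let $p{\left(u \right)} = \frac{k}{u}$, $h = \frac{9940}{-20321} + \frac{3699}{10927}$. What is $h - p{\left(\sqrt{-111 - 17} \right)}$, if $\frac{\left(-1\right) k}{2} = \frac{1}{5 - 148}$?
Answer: $- \frac{4778143}{31721081} + \frac{i \sqrt{2}}{1144} \approx -0.15063 + 0.0012362 i$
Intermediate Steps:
$k = \frac{2}{143}$ ($k = - \frac{2}{5 - 148} = - \frac{2}{-143} = \left(-2\right) \left(- \frac{1}{143}\right) = \frac{2}{143} \approx 0.013986$)
$h = - \frac{4778143}{31721081}$ ($h = 9940 \left(- \frac{1}{20321}\right) + 3699 \cdot \frac{1}{10927} = - \frac{1420}{2903} + \frac{3699}{10927} = - \frac{4778143}{31721081} \approx -0.15063$)
$p{\left(u \right)} = \frac{2}{143 u}$
$h - p{\left(\sqrt{-111 - 17} \right)} = - \frac{4778143}{31721081} - \frac{2}{143 \sqrt{-111 - 17}} = - \frac{4778143}{31721081} - \frac{2}{143 \sqrt{-128}} = - \frac{4778143}{31721081} - \frac{2}{143 \cdot 8 i \sqrt{2}} = - \frac{4778143}{31721081} - \frac{2 \left(- \frac{i \sqrt{2}}{16}\right)}{143} = - \frac{4778143}{31721081} - - \frac{i \sqrt{2}}{1144} = - \frac{4778143}{31721081} + \frac{i \sqrt{2}}{1144}$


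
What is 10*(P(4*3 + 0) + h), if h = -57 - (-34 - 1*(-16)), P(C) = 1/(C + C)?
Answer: -4675/12 ≈ -389.58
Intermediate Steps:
P(C) = 1/(2*C)
h = -39 (h = -57 - (-34 + 16) = -57 - 1*(-18) = -57 + 18 = -39)
10*(P(4*3 + 0) + h) = 10*(1/(2*(4*3 + 0)) - 39) = 10*(1/(2*(12 + 0)) - 39) = 10*((1/2)/12 - 39) = 10*((1/2)*(1/12) - 39) = 10*(1/24 - 39) = 10*(-935/24) = -4675/12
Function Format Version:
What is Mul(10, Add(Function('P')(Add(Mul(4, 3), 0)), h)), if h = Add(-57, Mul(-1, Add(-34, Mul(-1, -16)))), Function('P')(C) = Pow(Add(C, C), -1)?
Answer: Rational(-4675, 12) ≈ -389.58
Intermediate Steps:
Function('P')(C) = Mul(Rational(1, 2), Pow(C, -1)) (Function('P')(C) = Pow(Mul(2, C), -1) = Mul(Rational(1, 2), Pow(C, -1)))
h = -39 (h = Add(-57, Mul(-1, Add(-34, 16))) = Add(-57, Mul(-1, -18)) = Add(-57, 18) = -39)
Mul(10, Add(Function('P')(Add(Mul(4, 3), 0)), h)) = Mul(10, Add(Mul(Rational(1, 2), Pow(Add(Mul(4, 3), 0), -1)), -39)) = Mul(10, Add(Mul(Rational(1, 2), Pow(Add(12, 0), -1)), -39)) = Mul(10, Add(Mul(Rational(1, 2), Pow(12, -1)), -39)) = Mul(10, Add(Mul(Rational(1, 2), Rational(1, 12)), -39)) = Mul(10, Add(Rational(1, 24), -39)) = Mul(10, Rational(-935, 24)) = Rational(-4675, 12)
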